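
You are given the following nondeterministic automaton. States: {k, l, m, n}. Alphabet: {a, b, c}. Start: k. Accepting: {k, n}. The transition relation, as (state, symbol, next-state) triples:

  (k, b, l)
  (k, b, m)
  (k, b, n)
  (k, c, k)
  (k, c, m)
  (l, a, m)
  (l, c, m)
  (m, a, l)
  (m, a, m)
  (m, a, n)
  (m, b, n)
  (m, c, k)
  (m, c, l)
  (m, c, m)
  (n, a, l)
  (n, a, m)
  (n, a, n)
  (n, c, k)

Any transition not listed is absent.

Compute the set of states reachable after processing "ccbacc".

{k, l, m}

Start in {k}.
Read 'c': {k} → {k, m}.
Read 'c': {k, m} → {k, l, m}.
Read 'b': {k, l, m} → {l, m, n}.
Read 'a': {l, m, n} → {l, m, n}.
Read 'c': {l, m, n} → {k, l, m}.
Read 'c': {k, l, m} → {k, l, m}.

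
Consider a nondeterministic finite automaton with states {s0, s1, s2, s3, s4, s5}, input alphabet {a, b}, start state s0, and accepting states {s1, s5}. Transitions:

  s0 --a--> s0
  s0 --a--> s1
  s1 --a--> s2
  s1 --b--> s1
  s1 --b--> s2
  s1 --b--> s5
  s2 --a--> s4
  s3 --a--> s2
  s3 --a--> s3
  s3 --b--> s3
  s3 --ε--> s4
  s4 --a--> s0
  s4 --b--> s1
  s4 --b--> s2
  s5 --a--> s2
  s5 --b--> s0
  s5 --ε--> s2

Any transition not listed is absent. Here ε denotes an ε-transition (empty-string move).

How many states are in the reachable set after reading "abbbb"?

4

Start in {s0}.
Read 'a': {s0} → {s0, s1}.
Read 'b': {s0, s1} → {s1, s2, s5}.
Read 'b': {s1, s2, s5} → {s0, s1, s2, s5}.
Read 'b': {s0, s1, s2, s5} → {s0, s1, s2, s5}.
Read 'b': {s0, s1, s2, s5} → {s0, s1, s2, s5}.
That set has 4 states.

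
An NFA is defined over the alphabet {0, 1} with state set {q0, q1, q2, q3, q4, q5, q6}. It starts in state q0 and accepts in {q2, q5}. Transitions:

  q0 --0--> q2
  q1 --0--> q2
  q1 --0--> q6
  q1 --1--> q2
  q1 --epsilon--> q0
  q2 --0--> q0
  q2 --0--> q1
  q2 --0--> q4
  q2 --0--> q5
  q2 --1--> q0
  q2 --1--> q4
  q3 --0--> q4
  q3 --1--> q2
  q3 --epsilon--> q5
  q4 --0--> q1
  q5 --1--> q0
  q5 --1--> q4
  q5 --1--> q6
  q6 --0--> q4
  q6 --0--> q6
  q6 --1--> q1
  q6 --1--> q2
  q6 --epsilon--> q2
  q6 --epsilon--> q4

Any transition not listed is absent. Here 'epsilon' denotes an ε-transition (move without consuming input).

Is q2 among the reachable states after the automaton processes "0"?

Yes

Start in {q0}.
Read '0': q0→{q2}; now {q2}.
State q2 is in {q2}.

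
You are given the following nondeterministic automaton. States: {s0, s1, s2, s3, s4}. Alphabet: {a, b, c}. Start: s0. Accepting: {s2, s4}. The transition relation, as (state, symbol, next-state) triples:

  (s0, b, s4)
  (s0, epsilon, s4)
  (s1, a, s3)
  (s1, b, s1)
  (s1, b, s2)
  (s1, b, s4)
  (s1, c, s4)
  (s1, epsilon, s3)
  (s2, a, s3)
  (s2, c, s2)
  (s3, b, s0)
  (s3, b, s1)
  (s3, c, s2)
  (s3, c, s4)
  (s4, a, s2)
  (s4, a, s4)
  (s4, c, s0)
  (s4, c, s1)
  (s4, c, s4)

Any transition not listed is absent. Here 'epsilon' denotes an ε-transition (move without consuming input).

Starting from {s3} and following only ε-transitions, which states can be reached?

{s3}

Begin with {s3}.
No ε-moves leave this set, so the closure equals the set itself.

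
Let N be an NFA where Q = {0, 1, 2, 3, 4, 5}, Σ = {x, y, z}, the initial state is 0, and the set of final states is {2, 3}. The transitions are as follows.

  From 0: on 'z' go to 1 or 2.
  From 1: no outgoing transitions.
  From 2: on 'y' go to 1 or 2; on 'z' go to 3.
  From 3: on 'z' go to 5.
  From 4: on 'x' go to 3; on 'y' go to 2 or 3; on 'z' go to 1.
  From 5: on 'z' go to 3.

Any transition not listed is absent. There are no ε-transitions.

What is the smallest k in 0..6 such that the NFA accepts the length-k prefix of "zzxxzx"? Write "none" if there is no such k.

Start in {0}.
Read 'z': 0→{1, 2}; now {1, 2}.
None of the earlier sets intersect F, but {1, 2} does.

1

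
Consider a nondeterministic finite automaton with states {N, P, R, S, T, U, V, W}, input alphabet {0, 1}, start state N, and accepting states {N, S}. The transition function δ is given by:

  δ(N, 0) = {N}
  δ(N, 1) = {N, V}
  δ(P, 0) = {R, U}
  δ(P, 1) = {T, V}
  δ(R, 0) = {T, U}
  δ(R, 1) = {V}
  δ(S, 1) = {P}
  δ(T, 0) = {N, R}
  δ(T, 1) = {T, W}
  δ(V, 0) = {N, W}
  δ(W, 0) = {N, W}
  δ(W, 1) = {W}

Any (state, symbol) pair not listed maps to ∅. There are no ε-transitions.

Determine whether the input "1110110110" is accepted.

Start in {N}.
Read '1': N→{N, V}; now {N, V}.
Read '1': N→{N, V}, V→∅; now {N, V}.
Read '1': N→{N, V}, V→∅; now {N, V}.
Read '0': N→{N}, V→{N, W}; now {N, W}.
Read '1': N→{N, V}, W→{W}; now {N, V, W}.
Read '1': N→{N, V}, V→∅, W→{W}; now {N, V, W}.
Read '0': N→{N}, V→{N, W}, W→{N, W}; now {N, W}.
Read '1': N→{N, V}, W→{W}; now {N, V, W}.
Read '1': N→{N, V}, V→∅, W→{W}; now {N, V, W}.
Read '0': N→{N}, V→{N, W}, W→{N, W}; now {N, W}.
The final set {N, W} contains the accepting state N.

Yes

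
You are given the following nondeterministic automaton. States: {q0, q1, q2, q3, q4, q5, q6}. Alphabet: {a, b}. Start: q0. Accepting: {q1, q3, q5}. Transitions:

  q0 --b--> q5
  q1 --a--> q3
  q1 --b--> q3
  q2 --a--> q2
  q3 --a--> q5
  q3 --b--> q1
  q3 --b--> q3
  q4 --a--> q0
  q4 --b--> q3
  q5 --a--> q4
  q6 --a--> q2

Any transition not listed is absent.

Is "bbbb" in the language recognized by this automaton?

No

Start in {q0}.
Read 'b': q0→{q5}; now {q5}.
Read 'b': q5→∅; now ∅.
The set is empty and remains empty for the remaining 2 symbols.
The final set ∅ contains no accepting state.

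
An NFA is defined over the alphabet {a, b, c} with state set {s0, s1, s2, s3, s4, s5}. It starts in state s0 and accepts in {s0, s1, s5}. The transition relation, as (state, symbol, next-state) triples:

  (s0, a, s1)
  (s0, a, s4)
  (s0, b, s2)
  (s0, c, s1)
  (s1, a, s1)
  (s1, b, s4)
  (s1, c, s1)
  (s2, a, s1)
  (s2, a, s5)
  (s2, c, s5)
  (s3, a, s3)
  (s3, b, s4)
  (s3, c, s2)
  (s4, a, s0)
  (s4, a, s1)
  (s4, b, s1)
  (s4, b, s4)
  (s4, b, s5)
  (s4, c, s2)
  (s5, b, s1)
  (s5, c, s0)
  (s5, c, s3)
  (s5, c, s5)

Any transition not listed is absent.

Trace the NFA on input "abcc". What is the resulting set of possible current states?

{s0, s1, s2, s3, s5}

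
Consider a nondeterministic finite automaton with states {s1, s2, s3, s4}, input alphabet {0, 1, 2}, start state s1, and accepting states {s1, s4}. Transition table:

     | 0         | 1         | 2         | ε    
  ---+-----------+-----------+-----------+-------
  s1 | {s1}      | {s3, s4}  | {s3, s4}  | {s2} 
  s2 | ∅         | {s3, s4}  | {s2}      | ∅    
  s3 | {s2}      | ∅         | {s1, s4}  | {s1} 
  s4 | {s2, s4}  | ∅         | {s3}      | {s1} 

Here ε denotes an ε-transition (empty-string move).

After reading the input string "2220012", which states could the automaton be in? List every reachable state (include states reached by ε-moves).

{s1, s2, s3, s4}

Start: ε-closure({s1}) = {s1, s2}.
Read '2': {s1, s2} → {s1, s2, s3, s4}.
Read '2': {s1, s2, s3, s4} → {s1, s2, s3, s4}.
Read '2': {s1, s2, s3, s4} → {s1, s2, s3, s4}.
Read '0': {s1, s2, s3, s4} → {s1, s2, s4}.
Read '0': {s1, s2, s4} → {s1, s2, s4}.
Read '1': {s1, s2, s4} → {s1, s2, s3, s4}.
Read '2': {s1, s2, s3, s4} → {s1, s2, s3, s4}.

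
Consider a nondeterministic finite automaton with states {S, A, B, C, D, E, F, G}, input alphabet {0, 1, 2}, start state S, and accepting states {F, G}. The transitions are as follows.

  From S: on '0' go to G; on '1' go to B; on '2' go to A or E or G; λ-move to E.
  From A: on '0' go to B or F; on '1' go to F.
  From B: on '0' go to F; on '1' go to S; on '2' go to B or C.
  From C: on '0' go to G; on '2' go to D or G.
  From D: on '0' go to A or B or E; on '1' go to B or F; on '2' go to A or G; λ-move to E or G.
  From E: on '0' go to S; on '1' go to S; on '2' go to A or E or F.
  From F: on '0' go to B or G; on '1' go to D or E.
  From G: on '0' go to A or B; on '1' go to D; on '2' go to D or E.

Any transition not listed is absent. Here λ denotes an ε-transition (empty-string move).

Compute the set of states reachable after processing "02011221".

Start: ε-closure({S}) = {S, E}.
Read '0': {S, E} → {S, E, G}.
Read '2': {S, E, G} → {A, D, E, F, G}.
Read '0': {A, D, E, F, G} → {S, A, B, E, F, G}.
Read '1': {S, A, B, E, F, G} → {S, B, D, E, F, G}.
Read '1': {S, B, D, E, F, G} → {S, B, D, E, F, G}.
Read '2': {S, B, D, E, F, G} → {A, B, C, D, E, F, G}.
Read '2': {A, B, C, D, E, F, G} → {A, B, C, D, E, F, G}.
Read '1': {A, B, C, D, E, F, G} → {S, B, D, E, F, G}.

{S, B, D, E, F, G}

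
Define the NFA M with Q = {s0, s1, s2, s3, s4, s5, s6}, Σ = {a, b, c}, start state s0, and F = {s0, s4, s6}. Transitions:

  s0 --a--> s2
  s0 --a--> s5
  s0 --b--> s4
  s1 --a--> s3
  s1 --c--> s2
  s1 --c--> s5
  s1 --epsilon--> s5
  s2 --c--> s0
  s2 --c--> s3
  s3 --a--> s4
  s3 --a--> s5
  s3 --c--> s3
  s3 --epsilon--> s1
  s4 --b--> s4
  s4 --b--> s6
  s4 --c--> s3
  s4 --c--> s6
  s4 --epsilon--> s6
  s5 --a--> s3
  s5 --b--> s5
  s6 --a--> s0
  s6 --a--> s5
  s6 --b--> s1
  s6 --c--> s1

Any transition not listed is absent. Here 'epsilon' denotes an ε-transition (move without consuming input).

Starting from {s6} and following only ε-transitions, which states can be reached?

Begin with {s6}.
No ε-moves leave this set, so the closure equals the set itself.

{s6}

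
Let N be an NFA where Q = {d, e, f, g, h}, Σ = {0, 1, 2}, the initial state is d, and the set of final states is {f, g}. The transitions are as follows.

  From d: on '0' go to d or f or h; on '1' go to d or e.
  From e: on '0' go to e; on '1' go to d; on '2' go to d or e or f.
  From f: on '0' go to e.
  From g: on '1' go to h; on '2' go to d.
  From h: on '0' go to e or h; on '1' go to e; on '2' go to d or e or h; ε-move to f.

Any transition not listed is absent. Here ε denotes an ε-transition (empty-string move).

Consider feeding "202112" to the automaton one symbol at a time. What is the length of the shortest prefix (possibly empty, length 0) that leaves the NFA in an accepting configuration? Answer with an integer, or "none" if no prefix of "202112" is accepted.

none

Start in {d}.
Read '2': d→∅; now ∅.
The set is empty and remains empty for the remaining 5 symbols.
No reachable set along the way intersects F.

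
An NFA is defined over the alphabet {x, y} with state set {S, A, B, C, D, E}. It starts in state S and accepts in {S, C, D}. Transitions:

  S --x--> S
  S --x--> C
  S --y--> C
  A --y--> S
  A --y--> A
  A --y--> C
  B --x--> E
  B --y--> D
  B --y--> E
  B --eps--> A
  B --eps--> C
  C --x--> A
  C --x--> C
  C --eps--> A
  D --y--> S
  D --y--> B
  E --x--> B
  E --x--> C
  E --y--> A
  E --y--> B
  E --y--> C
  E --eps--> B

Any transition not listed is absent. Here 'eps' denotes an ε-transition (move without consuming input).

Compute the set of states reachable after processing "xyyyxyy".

Start in {S}.
Read 'x': S→{S, C}; union {S, C}; ε-closure = {S, A, C}.
Read 'y': S→{C}, A→{S, A, C}, C→∅; now {S, A, C}.
Read 'y': S→{C}, A→{S, A, C}, C→∅; now {S, A, C}.
Read 'y': S→{C}, A→{S, A, C}, C→∅; now {S, A, C}.
Read 'x': S→{S, C}, A→∅, C→{A, C}; now {S, A, C}.
Read 'y': S→{C}, A→{S, A, C}, C→∅; now {S, A, C}.
Read 'y': S→{C}, A→{S, A, C}, C→∅; now {S, A, C}.

{S, A, C}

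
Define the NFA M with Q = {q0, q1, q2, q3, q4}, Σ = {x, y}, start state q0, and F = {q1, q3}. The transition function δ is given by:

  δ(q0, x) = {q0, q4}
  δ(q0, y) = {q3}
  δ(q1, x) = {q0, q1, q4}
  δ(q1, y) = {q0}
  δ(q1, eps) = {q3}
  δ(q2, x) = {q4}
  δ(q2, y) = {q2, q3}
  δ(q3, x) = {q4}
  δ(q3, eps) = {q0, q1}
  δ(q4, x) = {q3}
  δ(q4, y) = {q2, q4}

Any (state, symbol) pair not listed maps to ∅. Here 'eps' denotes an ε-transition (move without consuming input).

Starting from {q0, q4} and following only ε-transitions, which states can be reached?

Begin with {q0, q4}.
No ε-moves leave this set, so the closure equals the set itself.

{q0, q4}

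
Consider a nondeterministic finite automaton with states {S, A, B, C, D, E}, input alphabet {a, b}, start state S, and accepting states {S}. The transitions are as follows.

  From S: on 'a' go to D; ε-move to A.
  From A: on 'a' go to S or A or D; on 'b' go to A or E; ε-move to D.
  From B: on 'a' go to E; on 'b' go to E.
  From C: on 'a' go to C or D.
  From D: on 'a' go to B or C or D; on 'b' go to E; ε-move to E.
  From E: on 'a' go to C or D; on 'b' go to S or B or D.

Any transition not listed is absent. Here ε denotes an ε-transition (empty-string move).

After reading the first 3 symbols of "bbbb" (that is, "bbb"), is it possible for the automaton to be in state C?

Start: ε-closure({S}) = {S, A, D, E}.
Read 'b': S→∅, A→{A, E}, D→{E}, E→{S, B, D}; now {S, A, B, D, E}.
Read 'b': S→∅, A→{A, E}, B→{E}, D→{E}, E→{S, B, D}; now {S, A, B, D, E}.
Read 'b': S→∅, A→{A, E}, B→{E}, D→{E}, E→{S, B, D}; now {S, A, B, D, E}.
State C is not in {S, A, B, D, E}.

No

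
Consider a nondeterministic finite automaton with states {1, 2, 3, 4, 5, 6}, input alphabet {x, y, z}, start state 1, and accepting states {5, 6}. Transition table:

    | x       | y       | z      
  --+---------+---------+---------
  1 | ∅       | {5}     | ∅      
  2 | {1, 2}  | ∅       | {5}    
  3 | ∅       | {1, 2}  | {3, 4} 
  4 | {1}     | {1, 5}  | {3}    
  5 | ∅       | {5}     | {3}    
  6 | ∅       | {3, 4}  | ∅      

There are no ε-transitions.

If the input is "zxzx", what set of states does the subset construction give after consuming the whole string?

∅

Start in {1}.
Read 'z': 1→∅; now ∅.
The set is empty and remains empty for the remaining 3 symbols.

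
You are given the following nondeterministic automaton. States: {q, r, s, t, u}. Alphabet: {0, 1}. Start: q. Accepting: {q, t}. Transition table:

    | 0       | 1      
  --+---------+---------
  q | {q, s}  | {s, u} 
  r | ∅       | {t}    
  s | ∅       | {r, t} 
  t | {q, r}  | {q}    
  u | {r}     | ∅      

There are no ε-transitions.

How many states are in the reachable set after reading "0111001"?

4

Start in {q}.
Read '0': q→{q, s}; now {q, s}.
Read '1': q→{s, u}, s→{r, t}; now {r, s, t, u}.
Read '1': r→{t}, s→{r, t}, t→{q}, u→∅; now {q, r, t}.
Read '1': q→{s, u}, r→{t}, t→{q}; now {q, s, t, u}.
Read '0': q→{q, s}, s→∅, t→{q, r}, u→{r}; now {q, r, s}.
Read '0': q→{q, s}, r→∅, s→∅; now {q, s}.
Read '1': q→{s, u}, s→{r, t}; now {r, s, t, u}.
That set has 4 states.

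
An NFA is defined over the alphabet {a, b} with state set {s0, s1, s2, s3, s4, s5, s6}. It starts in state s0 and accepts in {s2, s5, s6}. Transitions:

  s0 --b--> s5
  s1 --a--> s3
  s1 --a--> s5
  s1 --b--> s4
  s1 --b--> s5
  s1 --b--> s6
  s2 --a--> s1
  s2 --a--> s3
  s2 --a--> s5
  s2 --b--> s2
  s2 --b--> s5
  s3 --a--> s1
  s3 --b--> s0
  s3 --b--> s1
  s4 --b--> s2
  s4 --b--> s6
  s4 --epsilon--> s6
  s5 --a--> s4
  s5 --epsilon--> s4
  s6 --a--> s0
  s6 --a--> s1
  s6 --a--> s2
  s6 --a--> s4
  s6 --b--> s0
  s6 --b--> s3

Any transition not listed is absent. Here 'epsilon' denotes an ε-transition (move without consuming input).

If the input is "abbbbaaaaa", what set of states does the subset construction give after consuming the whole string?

∅

Start in {s0}.
Read 'a': {s0} → ∅.
The set is empty and remains empty for the remaining 9 symbols.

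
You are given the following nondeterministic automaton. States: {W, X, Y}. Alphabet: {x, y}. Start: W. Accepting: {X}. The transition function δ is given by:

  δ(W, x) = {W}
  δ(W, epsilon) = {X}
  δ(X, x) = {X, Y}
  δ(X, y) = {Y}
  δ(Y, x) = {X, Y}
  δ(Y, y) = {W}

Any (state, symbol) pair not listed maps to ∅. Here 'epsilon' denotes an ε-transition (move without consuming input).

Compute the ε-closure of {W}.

{W, X}

Begin with {W}.
ε-move W → X; add X.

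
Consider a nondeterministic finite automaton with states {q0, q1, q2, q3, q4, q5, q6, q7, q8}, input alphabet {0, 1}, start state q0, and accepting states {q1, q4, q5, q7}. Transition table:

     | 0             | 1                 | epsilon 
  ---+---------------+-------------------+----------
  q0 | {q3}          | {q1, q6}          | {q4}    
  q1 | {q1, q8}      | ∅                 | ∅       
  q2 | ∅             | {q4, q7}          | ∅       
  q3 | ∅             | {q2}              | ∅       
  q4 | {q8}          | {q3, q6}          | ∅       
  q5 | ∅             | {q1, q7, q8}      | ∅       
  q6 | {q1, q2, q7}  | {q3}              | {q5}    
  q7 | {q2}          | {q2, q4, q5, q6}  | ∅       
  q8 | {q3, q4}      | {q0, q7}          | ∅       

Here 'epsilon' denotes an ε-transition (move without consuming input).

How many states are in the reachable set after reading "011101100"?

Start: ε-closure({q0}) = {q0, q4}.
Read '0': q0→{q3}, q4→{q8}; now {q3, q8}.
Read '1': q3→{q2}, q8→{q0, q7}; union {q0, q2, q7}; ε-closure = {q0, q2, q4, q7}.
Read '1': q0→{q1, q6}, q2→{q4, q7}, q4→{q3, q6}, q7→{q2, q4, q5, q6}; now {q1, q2, q3, q4, q5, q6, q7}.
Read '1': q1→∅, q2→{q4, q7}, q3→{q2}, q4→{q3, q6}, q5→{q1, q7, q8}, q6→{q3}, q7→{q2, q4, q5, q6}; now {q1, q2, q3, q4, q5, q6, q7, q8}.
Read '0': q1→{q1, q8}, q2→∅, q3→∅, q4→{q8}, q5→∅, q6→{q1, q2, q7}, q7→{q2}, q8→{q3, q4}; now {q1, q2, q3, q4, q7, q8}.
Read '1': q1→∅, q2→{q4, q7}, q3→{q2}, q4→{q3, q6}, q7→{q2, q4, q5, q6}, q8→{q0, q7}; now {q0, q2, q3, q4, q5, q6, q7}.
Read '1': q0→{q1, q6}, q2→{q4, q7}, q3→{q2}, q4→{q3, q6}, q5→{q1, q7, q8}, q6→{q3}, q7→{q2, q4, q5, q6}; now {q1, q2, q3, q4, q5, q6, q7, q8}.
Read '0': q1→{q1, q8}, q2→∅, q3→∅, q4→{q8}, q5→∅, q6→{q1, q2, q7}, q7→{q2}, q8→{q3, q4}; now {q1, q2, q3, q4, q7, q8}.
Read '0': q1→{q1, q8}, q2→∅, q3→∅, q4→{q8}, q7→{q2}, q8→{q3, q4}; now {q1, q2, q3, q4, q8}.
That set has 5 states.

5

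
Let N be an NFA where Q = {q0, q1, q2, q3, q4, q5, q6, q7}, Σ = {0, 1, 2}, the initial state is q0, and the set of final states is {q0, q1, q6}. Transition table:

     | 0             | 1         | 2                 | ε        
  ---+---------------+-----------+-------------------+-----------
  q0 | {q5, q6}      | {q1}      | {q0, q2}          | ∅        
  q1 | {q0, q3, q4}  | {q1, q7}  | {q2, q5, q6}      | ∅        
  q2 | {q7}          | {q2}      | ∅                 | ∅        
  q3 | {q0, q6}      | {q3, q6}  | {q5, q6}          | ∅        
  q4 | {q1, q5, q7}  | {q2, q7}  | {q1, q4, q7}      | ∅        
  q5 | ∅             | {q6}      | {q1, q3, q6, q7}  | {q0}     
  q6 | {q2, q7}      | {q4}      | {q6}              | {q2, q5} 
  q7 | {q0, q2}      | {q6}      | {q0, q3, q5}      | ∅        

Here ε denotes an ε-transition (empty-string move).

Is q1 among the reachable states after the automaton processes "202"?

Start in {q0}.
Read '2': q0→{q0, q2}; now {q0, q2}.
Read '0': q0→{q5, q6}, q2→{q7}; union {q5, q6, q7}; ε-closure = {q0, q2, q5, q6, q7}.
Read '2': q0→{q0, q2}, q2→∅, q5→{q1, q3, q6, q7}, q6→{q6}, q7→{q0, q3, q5}; now {q0, q1, q2, q3, q5, q6, q7}.
State q1 is in {q0, q1, q2, q3, q5, q6, q7}.

Yes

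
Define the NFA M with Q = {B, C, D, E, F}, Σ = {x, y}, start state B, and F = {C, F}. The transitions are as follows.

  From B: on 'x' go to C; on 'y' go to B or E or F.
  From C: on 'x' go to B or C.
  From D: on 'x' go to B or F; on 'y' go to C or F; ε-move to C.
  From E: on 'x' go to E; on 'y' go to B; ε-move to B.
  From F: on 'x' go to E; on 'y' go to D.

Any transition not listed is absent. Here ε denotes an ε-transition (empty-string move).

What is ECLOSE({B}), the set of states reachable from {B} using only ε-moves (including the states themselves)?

{B}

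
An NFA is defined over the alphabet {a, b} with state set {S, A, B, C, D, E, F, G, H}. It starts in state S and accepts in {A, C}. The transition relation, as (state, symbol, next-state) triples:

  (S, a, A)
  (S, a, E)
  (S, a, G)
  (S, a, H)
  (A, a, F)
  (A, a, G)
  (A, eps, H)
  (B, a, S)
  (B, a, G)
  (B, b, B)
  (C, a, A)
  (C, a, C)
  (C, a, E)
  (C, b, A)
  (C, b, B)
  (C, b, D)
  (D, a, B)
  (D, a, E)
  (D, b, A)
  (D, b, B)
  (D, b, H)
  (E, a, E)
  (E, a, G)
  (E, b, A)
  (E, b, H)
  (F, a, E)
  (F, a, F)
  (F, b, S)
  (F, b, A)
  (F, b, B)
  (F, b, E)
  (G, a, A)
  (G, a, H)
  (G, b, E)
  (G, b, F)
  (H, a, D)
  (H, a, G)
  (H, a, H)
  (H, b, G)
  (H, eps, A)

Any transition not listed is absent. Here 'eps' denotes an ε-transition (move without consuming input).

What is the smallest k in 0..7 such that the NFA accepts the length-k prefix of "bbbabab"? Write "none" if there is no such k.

none

Start in {S}.
Read 'b': S→∅; now ∅.
The set is empty and remains empty for the remaining 6 symbols.
No reachable set along the way intersects F.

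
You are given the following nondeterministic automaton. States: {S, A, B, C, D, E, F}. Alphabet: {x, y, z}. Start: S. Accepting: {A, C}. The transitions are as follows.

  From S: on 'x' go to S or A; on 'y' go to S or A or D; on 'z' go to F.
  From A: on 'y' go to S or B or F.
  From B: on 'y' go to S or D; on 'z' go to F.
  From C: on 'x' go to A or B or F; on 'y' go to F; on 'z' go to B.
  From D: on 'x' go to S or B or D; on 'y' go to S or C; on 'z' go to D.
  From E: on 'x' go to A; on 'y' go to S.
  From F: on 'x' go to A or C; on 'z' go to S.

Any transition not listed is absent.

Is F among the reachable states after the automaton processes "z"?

Start in {S}.
Read 'z': {S} → {F}.
State F is in {F}.

Yes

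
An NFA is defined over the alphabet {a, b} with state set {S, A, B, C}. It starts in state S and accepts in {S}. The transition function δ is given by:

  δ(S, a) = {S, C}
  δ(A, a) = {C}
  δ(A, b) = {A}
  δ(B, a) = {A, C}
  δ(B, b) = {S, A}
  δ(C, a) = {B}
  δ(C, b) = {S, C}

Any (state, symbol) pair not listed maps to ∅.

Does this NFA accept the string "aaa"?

Yes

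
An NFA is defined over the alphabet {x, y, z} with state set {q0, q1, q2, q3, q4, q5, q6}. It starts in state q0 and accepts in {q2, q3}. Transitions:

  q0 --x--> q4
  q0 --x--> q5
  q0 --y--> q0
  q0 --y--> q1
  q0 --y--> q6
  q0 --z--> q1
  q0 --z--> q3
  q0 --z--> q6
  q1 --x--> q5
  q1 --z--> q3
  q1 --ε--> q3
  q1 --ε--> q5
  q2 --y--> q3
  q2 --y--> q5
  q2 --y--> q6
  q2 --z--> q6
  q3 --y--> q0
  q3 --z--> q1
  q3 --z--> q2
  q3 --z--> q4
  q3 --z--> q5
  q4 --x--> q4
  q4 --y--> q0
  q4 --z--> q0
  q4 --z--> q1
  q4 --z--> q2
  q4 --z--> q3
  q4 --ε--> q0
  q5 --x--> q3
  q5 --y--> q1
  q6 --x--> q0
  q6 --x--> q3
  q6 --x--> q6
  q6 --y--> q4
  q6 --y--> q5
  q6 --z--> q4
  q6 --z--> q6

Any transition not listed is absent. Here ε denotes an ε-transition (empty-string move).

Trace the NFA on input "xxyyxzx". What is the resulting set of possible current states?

{q0, q3, q4, q5, q6}

Start in {q0}.
Read 'x': q0→{q4, q5}; union {q4, q5}; ε-closure = {q0, q4, q5}.
Read 'x': q0→{q4, q5}, q4→{q4}, q5→{q3}; union {q3, q4, q5}; ε-closure = {q0, q3, q4, q5}.
Read 'y': q0→{q0, q1, q6}, q3→{q0}, q4→{q0}, q5→{q1}; union {q0, q1, q6}; ε-closure = {q0, q1, q3, q5, q6}.
Read 'y': q0→{q0, q1, q6}, q1→∅, q3→{q0}, q5→{q1}, q6→{q4, q5}; union {q0, q1, q4, q5, q6}; ε-closure = {q0, q1, q3, q4, q5, q6}.
Read 'x': q0→{q4, q5}, q1→{q5}, q3→∅, q4→{q4}, q5→{q3}, q6→{q0, q3, q6}; now {q0, q3, q4, q5, q6}.
Read 'z': q0→{q1, q3, q6}, q3→{q1, q2, q4, q5}, q4→{q0, q1, q2, q3}, q5→∅, q6→{q4, q6}; now {q0, q1, q2, q3, q4, q5, q6}.
Read 'x': q0→{q4, q5}, q1→{q5}, q2→∅, q3→∅, q4→{q4}, q5→{q3}, q6→{q0, q3, q6}; now {q0, q3, q4, q5, q6}.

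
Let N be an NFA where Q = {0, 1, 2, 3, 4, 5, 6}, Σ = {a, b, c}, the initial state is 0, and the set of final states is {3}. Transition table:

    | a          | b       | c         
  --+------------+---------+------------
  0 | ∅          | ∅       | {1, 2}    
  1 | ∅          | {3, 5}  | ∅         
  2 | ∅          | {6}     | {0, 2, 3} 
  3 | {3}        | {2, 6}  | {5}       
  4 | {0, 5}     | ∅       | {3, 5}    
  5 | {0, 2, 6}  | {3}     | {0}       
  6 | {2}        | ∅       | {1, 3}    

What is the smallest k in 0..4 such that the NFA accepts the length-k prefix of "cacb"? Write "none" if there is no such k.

none

Start in {0}.
Read 'c': {0} → {1, 2}.
Read 'a': {1, 2} → ∅.
The set is empty and remains empty for the remaining 2 symbols.
No reachable set along the way intersects F.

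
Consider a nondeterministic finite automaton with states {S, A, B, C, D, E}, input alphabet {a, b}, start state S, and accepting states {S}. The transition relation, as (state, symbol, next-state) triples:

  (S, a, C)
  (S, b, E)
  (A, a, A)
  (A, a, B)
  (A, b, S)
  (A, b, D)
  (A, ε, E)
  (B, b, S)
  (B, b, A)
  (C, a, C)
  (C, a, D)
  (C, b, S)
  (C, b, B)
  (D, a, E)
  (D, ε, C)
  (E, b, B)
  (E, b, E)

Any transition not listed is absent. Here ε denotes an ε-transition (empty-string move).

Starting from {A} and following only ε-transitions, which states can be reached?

{A, E}

Begin with {A}.
ε-move A → E; add E.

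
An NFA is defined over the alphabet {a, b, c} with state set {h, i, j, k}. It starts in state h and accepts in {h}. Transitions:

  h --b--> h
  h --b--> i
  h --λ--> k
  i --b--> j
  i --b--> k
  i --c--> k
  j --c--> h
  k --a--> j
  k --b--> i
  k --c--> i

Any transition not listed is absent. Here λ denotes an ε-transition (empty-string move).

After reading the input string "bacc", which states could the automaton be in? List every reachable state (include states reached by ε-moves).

Start: ε-closure({h}) = {h, k}.
Read 'b': {h, k} → {h, i, k}.
Read 'a': {h, i, k} → {j}.
Read 'c': {j} → {h, k}.
Read 'c': {h, k} → {i}.

{i}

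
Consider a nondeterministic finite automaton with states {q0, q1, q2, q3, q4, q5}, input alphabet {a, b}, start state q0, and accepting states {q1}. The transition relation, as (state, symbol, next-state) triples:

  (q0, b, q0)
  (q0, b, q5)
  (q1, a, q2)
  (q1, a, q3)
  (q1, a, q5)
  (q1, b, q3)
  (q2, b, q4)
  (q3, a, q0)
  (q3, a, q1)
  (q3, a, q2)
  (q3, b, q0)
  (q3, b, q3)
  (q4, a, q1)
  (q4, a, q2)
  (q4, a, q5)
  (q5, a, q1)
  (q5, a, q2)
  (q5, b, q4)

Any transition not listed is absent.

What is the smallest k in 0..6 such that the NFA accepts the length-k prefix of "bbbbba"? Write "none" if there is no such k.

6

Start in {q0}.
Read 'b': {q0} → {q0, q5}.
Read 'b': {q0, q5} → {q0, q4, q5}.
Read 'b': {q0, q4, q5} → {q0, q4, q5}.
Read 'b': {q0, q4, q5} → {q0, q4, q5}.
Read 'b': {q0, q4, q5} → {q0, q4, q5}.
Read 'a': {q0, q4, q5} → {q1, q2, q5}.
None of the earlier sets intersect F, but {q1, q2, q5} does.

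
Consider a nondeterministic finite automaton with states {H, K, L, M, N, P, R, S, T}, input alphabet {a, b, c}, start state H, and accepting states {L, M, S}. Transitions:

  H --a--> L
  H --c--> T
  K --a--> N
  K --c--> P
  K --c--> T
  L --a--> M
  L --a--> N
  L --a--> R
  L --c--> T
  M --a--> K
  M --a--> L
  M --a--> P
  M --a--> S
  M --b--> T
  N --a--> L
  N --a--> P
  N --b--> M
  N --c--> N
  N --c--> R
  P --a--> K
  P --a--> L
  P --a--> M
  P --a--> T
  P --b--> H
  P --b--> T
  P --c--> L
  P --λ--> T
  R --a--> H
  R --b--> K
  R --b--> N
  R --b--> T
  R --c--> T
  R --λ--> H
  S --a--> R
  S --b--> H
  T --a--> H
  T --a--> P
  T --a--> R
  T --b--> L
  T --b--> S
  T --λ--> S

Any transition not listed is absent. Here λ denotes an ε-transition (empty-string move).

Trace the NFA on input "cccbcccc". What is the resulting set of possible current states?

∅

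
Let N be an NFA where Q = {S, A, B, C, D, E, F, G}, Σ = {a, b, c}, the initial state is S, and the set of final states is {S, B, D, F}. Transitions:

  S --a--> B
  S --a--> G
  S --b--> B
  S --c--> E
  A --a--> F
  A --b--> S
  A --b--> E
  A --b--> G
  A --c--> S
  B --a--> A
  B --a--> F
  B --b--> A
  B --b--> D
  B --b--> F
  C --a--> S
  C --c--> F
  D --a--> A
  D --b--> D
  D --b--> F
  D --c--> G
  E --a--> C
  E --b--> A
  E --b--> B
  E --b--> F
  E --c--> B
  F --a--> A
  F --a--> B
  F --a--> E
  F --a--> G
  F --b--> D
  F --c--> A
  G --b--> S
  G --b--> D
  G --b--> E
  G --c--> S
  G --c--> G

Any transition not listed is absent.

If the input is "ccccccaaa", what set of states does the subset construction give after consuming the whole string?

Start in {S}.
Read 'c': {S} → {E}.
Read 'c': {E} → {B}.
Read 'c': {B} → ∅.
The set is empty and remains empty for the remaining 6 symbols.

∅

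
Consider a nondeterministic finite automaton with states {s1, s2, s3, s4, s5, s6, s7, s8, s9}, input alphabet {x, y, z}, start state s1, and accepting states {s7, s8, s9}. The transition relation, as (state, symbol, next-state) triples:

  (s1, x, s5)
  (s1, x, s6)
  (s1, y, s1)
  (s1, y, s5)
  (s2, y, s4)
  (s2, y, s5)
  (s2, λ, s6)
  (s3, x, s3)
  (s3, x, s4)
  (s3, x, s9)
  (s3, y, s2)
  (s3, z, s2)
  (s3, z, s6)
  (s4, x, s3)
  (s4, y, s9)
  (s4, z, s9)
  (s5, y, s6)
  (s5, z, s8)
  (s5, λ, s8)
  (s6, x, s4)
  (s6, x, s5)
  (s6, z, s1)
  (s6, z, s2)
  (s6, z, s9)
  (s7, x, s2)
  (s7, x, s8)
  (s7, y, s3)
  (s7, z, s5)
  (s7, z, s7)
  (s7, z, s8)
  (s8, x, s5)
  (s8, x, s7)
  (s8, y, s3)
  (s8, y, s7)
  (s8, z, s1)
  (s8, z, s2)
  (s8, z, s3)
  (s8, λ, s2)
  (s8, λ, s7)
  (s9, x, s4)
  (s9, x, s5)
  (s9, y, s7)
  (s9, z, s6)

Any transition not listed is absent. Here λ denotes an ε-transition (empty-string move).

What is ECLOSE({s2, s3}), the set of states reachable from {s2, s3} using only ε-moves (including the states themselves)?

Begin with {s2, s3}.
ε-move s2 → s6; add s6.

{s2, s3, s6}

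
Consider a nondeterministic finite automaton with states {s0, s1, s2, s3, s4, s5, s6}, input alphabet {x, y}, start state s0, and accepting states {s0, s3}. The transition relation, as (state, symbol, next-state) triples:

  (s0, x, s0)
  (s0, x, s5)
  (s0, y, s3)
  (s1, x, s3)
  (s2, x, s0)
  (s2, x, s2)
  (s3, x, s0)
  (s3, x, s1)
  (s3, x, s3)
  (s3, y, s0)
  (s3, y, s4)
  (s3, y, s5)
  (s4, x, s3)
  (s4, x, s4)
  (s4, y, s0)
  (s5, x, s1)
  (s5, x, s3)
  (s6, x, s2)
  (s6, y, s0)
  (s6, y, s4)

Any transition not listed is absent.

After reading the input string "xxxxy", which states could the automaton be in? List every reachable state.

{s0, s3, s4, s5}

Start in {s0}.
Read 'x': s0→{s0, s5}; now {s0, s5}.
Read 'x': s0→{s0, s5}, s5→{s1, s3}; now {s0, s1, s3, s5}.
Read 'x': s0→{s0, s5}, s1→{s3}, s3→{s0, s1, s3}, s5→{s1, s3}; now {s0, s1, s3, s5}.
Read 'x': s0→{s0, s5}, s1→{s3}, s3→{s0, s1, s3}, s5→{s1, s3}; now {s0, s1, s3, s5}.
Read 'y': s0→{s3}, s1→∅, s3→{s0, s4, s5}, s5→∅; now {s0, s3, s4, s5}.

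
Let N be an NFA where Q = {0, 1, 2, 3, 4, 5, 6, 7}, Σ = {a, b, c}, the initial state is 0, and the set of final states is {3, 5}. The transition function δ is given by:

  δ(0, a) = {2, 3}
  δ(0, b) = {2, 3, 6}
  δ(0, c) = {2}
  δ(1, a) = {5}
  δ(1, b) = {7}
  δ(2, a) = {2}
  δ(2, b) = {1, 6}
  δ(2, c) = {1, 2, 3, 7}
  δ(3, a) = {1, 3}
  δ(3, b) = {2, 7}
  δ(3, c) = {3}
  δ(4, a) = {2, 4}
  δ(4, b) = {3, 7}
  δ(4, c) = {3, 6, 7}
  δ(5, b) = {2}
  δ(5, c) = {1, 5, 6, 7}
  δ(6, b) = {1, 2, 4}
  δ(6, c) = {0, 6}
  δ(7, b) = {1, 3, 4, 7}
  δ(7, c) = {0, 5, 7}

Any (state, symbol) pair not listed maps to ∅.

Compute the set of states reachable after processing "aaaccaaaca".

{1, 2, 3, 5}

Start in {0}.
Read 'a': 0→{2, 3}; now {2, 3}.
Read 'a': 2→{2}, 3→{1, 3}; now {1, 2, 3}.
Read 'a': 1→{5}, 2→{2}, 3→{1, 3}; now {1, 2, 3, 5}.
Read 'c': 1→∅, 2→{1, 2, 3, 7}, 3→{3}, 5→{1, 5, 6, 7}; now {1, 2, 3, 5, 6, 7}.
Read 'c': 1→∅, 2→{1, 2, 3, 7}, 3→{3}, 5→{1, 5, 6, 7}, 6→{0, 6}, 7→{0, 5, 7}; now {0, 1, 2, 3, 5, 6, 7}.
Read 'a': 0→{2, 3}, 1→{5}, 2→{2}, 3→{1, 3}, 5→∅, 6→∅, 7→∅; now {1, 2, 3, 5}.
Read 'a': 1→{5}, 2→{2}, 3→{1, 3}, 5→∅; now {1, 2, 3, 5}.
Read 'a': 1→{5}, 2→{2}, 3→{1, 3}, 5→∅; now {1, 2, 3, 5}.
Read 'c': 1→∅, 2→{1, 2, 3, 7}, 3→{3}, 5→{1, 5, 6, 7}; now {1, 2, 3, 5, 6, 7}.
Read 'a': 1→{5}, 2→{2}, 3→{1, 3}, 5→∅, 6→∅, 7→∅; now {1, 2, 3, 5}.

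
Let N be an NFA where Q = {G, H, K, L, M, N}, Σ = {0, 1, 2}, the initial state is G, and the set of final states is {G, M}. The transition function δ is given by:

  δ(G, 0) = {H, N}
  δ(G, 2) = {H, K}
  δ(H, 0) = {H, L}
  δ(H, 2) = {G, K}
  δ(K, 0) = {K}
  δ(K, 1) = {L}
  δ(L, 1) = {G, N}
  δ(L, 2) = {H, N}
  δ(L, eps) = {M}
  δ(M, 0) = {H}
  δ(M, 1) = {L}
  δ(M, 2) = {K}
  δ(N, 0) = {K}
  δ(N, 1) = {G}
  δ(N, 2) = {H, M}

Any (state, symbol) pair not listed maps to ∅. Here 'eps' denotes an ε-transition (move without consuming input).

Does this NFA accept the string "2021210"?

No

Start in {G}.
Read '2': {G} → {H, K}.
Read '0': {H, K} → {H, K, L, M}.
Read '2': {H, K, L, M} → {G, H, K, N}.
Read '1': {G, H, K, N} → {G, L, M}.
Read '2': {G, L, M} → {H, K, N}.
Read '1': {H, K, N} → {G, L, M}.
Read '0': {G, L, M} → {H, N}.
The final set {H, N} contains no accepting state.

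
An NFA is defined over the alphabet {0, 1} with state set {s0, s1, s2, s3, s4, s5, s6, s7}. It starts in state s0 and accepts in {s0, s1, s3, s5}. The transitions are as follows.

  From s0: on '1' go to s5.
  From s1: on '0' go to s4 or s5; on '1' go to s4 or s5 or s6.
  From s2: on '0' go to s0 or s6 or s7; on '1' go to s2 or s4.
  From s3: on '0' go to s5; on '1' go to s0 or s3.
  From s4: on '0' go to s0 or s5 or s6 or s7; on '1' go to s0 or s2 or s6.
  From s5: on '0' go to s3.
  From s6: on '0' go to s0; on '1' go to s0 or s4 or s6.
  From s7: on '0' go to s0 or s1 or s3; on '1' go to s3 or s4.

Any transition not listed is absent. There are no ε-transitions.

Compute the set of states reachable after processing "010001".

∅

Start in {s0}.
Read '0': {s0} → ∅.
The set is empty and remains empty for the remaining 5 symbols.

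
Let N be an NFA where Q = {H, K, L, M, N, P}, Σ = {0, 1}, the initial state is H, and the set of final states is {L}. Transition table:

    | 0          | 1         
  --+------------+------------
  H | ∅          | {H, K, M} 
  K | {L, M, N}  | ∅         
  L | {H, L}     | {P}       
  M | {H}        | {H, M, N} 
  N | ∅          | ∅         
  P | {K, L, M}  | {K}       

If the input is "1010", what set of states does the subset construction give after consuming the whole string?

Start in {H}.
Read '1': H→{H, K, M}; now {H, K, M}.
Read '0': H→∅, K→{L, M, N}, M→{H}; now {H, L, M, N}.
Read '1': H→{H, K, M}, L→{P}, M→{H, M, N}, N→∅; now {H, K, M, N, P}.
Read '0': H→∅, K→{L, M, N}, M→{H}, N→∅, P→{K, L, M}; now {H, K, L, M, N}.

{H, K, L, M, N}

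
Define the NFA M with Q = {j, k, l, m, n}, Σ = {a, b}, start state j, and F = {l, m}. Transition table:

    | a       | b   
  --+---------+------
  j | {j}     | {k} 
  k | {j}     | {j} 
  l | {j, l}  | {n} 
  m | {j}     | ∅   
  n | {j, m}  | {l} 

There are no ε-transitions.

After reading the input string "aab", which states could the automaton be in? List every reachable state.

{k}

Start in {j}.
Read 'a': {j} → {j}.
Read 'a': {j} → {j}.
Read 'b': {j} → {k}.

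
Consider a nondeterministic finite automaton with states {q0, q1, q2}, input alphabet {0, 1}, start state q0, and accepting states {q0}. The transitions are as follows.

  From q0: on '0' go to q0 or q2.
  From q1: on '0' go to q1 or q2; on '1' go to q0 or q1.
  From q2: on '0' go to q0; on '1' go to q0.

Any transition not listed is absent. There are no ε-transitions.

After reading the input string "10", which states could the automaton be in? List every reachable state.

∅

Start in {q0}.
Read '1': {q0} → ∅.
The set is empty and remains empty for the remaining 1 symbol.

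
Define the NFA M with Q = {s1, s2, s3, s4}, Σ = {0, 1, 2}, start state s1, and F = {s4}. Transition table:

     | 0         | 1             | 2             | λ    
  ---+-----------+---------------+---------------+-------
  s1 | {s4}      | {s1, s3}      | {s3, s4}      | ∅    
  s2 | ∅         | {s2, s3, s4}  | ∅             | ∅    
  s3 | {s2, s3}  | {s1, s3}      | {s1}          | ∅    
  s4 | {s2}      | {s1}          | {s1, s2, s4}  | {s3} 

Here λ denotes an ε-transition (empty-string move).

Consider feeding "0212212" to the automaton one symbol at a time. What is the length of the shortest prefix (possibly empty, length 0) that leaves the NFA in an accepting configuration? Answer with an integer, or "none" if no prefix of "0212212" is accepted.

1

Start in {s1}.
Read '0': s1→{s4}; union {s4}; ε-closure = {s3, s4}.
None of the earlier sets intersect F, but {s3, s4} does.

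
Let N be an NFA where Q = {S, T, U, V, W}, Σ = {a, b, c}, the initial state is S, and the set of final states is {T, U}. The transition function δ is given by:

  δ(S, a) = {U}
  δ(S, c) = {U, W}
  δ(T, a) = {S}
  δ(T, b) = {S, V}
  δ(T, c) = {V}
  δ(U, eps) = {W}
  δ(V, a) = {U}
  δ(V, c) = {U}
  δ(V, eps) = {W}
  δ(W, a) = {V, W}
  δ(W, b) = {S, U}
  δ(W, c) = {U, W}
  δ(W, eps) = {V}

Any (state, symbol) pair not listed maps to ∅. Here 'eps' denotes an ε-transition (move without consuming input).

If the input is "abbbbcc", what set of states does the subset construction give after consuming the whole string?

{U, V, W}

Start in {S}.
Read 'a': S→{U}; union {U}; ε-closure = {U, V, W}.
Read 'b': U→∅, V→∅, W→{S, U}; union {S, U}; ε-closure = {S, U, V, W}.
Read 'b': S→∅, U→∅, V→∅, W→{S, U}; union {S, U}; ε-closure = {S, U, V, W}.
Read 'b': S→∅, U→∅, V→∅, W→{S, U}; union {S, U}; ε-closure = {S, U, V, W}.
Read 'b': S→∅, U→∅, V→∅, W→{S, U}; union {S, U}; ε-closure = {S, U, V, W}.
Read 'c': S→{U, W}, U→∅, V→{U}, W→{U, W}; union {U, W}; ε-closure = {U, V, W}.
Read 'c': U→∅, V→{U}, W→{U, W}; union {U, W}; ε-closure = {U, V, W}.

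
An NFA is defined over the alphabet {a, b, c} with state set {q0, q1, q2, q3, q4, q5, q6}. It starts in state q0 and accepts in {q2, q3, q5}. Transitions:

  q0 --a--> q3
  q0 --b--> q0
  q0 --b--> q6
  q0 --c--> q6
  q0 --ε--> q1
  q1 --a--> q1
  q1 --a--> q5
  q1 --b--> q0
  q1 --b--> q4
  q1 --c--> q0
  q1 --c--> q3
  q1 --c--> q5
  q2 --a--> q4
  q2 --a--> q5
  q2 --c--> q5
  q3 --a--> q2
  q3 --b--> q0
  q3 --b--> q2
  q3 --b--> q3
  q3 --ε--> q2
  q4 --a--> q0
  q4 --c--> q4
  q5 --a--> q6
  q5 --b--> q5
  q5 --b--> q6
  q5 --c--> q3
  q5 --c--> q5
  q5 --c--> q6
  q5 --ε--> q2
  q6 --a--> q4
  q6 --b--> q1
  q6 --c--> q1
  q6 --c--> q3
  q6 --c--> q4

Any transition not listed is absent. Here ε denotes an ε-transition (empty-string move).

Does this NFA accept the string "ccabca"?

Yes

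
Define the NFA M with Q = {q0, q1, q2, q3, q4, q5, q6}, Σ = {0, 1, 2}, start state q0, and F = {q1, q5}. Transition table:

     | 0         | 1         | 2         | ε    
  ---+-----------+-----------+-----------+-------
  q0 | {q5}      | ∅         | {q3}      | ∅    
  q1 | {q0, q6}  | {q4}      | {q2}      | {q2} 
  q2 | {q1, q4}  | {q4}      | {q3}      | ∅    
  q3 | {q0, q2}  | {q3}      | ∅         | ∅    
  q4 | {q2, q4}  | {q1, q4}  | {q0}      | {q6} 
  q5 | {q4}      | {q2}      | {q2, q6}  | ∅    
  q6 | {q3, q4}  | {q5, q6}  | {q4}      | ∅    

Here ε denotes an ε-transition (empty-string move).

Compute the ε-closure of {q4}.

Begin with {q4}.
ε-move q4 → q6; add q6.

{q4, q6}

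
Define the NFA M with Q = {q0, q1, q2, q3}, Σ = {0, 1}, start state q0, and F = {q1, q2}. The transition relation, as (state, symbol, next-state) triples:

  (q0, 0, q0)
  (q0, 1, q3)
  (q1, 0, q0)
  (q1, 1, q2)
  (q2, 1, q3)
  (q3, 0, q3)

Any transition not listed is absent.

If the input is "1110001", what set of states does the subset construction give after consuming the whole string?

∅

Start in {q0}.
Read '1': {q0} → {q3}.
Read '1': {q3} → ∅.
The set is empty and remains empty for the remaining 5 symbols.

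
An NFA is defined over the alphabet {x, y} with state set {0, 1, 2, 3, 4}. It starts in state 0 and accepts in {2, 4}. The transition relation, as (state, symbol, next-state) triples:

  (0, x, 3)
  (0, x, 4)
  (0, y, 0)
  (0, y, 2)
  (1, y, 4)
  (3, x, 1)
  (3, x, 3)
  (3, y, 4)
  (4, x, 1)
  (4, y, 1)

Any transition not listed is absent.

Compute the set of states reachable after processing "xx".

{1, 3}

Start in {0}.
Read 'x': 0→{3, 4}; now {3, 4}.
Read 'x': 3→{1, 3}, 4→{1}; now {1, 3}.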